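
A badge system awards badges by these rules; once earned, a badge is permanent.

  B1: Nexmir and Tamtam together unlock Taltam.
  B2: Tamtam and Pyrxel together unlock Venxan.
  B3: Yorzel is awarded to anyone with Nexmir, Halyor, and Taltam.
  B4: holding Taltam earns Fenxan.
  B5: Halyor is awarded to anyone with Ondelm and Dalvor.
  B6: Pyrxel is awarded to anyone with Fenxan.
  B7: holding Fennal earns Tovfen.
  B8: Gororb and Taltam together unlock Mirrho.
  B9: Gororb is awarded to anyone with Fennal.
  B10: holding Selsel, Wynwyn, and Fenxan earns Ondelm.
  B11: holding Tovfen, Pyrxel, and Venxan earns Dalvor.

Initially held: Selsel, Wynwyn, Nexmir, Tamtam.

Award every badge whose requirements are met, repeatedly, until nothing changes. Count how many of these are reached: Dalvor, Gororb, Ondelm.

1

With Nexmir and Tamtam, Taltam is earned (B1).
With Taltam, Fenxan is earned (B4).
With Selsel, Wynwyn, and Fenxan, Ondelm is earned (B10).
Dalvor would need Tovfen, Pyrxel, and Venxan (B11), but Tovfen is never earned.
Gororb would need Fennal (B9), but Fennal is never earned.
Ondelm: reached.
Reached: Ondelm — 1 of the 3.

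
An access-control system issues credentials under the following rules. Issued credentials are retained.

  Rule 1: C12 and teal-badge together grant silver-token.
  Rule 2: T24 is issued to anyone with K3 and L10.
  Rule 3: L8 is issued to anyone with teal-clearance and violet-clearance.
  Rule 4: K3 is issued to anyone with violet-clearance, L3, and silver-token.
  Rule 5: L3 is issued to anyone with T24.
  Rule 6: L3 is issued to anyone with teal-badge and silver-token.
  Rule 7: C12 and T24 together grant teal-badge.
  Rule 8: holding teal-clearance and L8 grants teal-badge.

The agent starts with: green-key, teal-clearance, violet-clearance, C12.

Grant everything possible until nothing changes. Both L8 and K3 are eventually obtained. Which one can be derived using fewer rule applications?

L8

L8: Holding teal-clearance and violet-clearance grants L8 (Rule 3). [1 rule application]
K3: Holding teal-clearance and violet-clearance grants L8 (Rule 3). Holding teal-clearance and L8 grants teal-badge (Rule 8). Holding C12 and teal-badge grants silver-token (Rule 1). Holding teal-badge and silver-token grants L3 (Rule 6). Holding violet-clearance, L3, and silver-token grants K3 (Rule 4). [5 rule applications]
L8 needs fewer.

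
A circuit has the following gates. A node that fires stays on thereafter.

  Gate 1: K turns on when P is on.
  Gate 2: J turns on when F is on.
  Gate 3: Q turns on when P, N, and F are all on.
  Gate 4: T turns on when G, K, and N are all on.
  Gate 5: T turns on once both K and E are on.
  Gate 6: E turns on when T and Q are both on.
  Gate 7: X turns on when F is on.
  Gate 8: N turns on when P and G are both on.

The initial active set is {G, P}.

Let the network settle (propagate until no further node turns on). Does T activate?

P is on, so K turns on (Gate 1).
P and G are on, so N turns on (Gate 8).
G, K, and N are on, so T turns on (Gate 4).

Yes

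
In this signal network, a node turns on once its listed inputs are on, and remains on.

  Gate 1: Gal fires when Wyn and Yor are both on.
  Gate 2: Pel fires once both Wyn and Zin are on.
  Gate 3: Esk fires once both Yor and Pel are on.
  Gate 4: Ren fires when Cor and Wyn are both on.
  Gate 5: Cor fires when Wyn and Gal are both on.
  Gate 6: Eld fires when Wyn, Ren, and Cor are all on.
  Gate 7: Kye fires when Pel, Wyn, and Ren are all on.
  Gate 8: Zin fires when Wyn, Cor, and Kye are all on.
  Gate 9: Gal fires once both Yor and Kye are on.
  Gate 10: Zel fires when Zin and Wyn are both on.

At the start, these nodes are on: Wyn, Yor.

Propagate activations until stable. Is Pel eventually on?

No

Pel would need Wyn and Zin (Gate 2), but Zin never turns on.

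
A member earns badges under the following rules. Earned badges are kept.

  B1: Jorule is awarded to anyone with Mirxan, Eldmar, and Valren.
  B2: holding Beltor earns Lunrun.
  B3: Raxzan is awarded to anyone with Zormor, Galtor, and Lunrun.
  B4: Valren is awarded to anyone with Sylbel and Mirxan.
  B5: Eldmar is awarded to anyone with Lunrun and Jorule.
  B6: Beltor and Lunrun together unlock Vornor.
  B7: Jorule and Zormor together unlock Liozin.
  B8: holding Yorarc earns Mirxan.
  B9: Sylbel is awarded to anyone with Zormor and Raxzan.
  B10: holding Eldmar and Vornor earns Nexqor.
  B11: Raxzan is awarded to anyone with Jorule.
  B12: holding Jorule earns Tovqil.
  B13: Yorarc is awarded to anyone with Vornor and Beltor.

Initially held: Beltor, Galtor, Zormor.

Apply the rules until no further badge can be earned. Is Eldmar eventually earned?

Eldmar would need Lunrun and Jorule (B5), but Jorule is never earned.

No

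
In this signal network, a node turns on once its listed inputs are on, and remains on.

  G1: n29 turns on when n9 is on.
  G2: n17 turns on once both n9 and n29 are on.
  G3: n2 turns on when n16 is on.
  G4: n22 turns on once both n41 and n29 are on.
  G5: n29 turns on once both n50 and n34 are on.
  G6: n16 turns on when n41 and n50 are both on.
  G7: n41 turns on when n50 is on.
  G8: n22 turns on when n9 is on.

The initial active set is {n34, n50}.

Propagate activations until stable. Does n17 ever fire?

n17 would need n9 and n29 (G2), but n9 never turns on.

No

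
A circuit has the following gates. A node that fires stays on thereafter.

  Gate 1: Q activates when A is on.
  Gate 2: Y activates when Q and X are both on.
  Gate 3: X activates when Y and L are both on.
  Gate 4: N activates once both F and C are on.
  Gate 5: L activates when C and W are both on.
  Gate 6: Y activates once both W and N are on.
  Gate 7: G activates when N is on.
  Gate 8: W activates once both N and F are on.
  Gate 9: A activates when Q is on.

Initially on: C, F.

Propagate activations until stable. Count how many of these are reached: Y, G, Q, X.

3

F and C are on, so N activates (Gate 4).
Gate 8: N and F on → W on.
N is on, so G activates (Gate 7).
C and W are on, so L activates (Gate 5).
W and N are on, so Y activates (Gate 6).
Gate 3: Y and L on → X on.
Y: reached.
G: reached.
Q would need A (Gate 1), but A never turns on.
X: reached.
Reached: Y, G, and X — 3 of the 4.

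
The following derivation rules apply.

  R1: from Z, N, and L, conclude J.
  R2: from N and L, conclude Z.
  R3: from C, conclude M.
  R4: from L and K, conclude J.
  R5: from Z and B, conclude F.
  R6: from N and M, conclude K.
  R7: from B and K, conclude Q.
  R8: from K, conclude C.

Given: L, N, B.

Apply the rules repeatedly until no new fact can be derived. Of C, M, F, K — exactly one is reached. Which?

From N and L, R2 gives Z.
Z and B hold, so F follows (R5).
K would need N and M (R6), but M is never established. M would need C (R3), but C is never established. C would need K (R8), but K is never established.

F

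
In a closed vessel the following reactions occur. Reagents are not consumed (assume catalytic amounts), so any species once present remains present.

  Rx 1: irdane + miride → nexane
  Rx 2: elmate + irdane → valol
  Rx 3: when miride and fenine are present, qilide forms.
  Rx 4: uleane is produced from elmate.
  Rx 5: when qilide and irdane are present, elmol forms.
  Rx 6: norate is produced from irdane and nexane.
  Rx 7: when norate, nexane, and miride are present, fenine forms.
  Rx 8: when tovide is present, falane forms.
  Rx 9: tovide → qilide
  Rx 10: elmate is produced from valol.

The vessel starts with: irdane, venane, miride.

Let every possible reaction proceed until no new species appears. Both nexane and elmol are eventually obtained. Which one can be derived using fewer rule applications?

nexane: irdane and miride present → nexane forms (Rx 1). [1 rule application]
elmol: irdane and miride present → nexane forms (Rx 1). irdane and nexane present → norate forms (Rx 6). norate, nexane, and miride present → fenine forms (Rx 7). miride and fenine present → qilide forms (Rx 3). qilide and irdane present → elmol forms (Rx 5). [5 rule applications]
nexane needs fewer.

nexane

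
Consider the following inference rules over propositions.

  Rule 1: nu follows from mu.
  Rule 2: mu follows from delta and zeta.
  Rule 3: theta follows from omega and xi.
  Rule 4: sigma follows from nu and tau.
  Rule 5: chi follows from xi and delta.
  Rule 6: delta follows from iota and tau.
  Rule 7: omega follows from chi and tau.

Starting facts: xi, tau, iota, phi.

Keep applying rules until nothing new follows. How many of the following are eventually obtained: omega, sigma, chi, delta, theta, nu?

iota and tau hold, so delta follows (Rule 6).
xi and delta hold, so chi follows (Rule 5).
From chi and tau, Rule 7 gives omega.
omega and xi hold, so theta follows (Rule 3).
omega: reached.
sigma would need nu and tau (Rule 4), but nu is never established.
chi: reached.
delta: reached.
theta: reached.
nu would need mu (Rule 1), but mu is never established.
Reached: omega, chi, delta, and theta — 4 of the 6.

4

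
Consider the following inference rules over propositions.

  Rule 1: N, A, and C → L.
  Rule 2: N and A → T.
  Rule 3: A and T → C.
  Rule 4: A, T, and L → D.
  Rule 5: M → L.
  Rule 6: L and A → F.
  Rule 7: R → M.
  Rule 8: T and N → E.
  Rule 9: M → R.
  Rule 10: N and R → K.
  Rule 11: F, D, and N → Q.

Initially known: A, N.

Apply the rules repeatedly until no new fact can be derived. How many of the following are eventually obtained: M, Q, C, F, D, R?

4

From N and A, Rule 2 gives T.
A and T hold, so C follows (Rule 3).
N, A, and C hold, so L follows (Rule 1).
From A, T, and L, Rule 4 gives D.
From L and A, Rule 6 gives F.
From F, D, and N, Rule 11 gives Q.
M would need R (Rule 7), but R is never established.
Q: reached.
C: reached.
F: reached.
D: reached.
R would need M (Rule 9), but M is never established.
Reached: Q, C, F, and D — 4 of the 6.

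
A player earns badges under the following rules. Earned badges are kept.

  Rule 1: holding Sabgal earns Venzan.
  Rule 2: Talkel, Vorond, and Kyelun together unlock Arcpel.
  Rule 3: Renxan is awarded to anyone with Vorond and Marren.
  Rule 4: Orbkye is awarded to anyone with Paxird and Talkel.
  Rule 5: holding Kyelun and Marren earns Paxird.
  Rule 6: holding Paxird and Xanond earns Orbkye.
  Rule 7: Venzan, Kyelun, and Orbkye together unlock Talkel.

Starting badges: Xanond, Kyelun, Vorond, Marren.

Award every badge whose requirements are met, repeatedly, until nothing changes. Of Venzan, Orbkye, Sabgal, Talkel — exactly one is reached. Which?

With Kyelun and Marren, Paxird is earned (Rule 5).
With Paxird and Xanond, Orbkye is earned (Rule 6).
Talkel would need Venzan, Kyelun, and Orbkye (Rule 7), but Venzan is never earned. No rule produces Sabgal, and it is not given. Venzan would need Sabgal (Rule 1), but Sabgal is never earned.

Orbkye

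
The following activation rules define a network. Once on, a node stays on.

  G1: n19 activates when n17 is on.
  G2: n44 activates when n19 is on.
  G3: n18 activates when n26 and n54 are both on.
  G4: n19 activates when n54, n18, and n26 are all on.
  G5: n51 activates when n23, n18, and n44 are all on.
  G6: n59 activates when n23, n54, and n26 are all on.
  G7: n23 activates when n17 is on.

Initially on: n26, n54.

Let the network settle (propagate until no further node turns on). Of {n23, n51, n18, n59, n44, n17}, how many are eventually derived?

n26 and n54 are on, so n18 activates (G3).
n54, n18, and n26 are on, so n19 activates (G4).
n19 is on, so n44 activates (G2).
n23 would need n17 (G7), but n17 never turns on.
n51 would need n23, n18, and n44 (G5), but n23 never turns on.
n18: reached.
n59 would need n23, n54, and n26 (G6), but n23 never turns on.
n44: reached.
No rule produces n17, and it is not given.
Reached: n18 and n44 — 2 of the 6.

2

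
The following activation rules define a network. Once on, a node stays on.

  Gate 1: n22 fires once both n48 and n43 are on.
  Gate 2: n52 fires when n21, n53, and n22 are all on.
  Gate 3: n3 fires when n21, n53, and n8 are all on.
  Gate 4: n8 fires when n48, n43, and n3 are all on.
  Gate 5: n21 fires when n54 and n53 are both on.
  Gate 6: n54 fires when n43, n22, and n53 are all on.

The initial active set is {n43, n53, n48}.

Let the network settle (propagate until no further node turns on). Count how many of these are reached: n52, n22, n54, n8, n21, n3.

n48 and n43 are on, so n22 fires (Gate 1).
Gate 6: n43, n22, and n53 on → n54 on.
n54 and n53 are on, so n21 fires (Gate 5).
Gate 2: n21, n53, and n22 on → n52 on.
n52: reached.
n22: reached.
n54: reached.
n8 would need n48, n43, and n3 (Gate 4), but n3 never turns on.
n21: reached.
n3 would need n21, n53, and n8 (Gate 3), but n8 never turns on.
Reached: n52, n22, n54, and n21 — 4 of the 6.

4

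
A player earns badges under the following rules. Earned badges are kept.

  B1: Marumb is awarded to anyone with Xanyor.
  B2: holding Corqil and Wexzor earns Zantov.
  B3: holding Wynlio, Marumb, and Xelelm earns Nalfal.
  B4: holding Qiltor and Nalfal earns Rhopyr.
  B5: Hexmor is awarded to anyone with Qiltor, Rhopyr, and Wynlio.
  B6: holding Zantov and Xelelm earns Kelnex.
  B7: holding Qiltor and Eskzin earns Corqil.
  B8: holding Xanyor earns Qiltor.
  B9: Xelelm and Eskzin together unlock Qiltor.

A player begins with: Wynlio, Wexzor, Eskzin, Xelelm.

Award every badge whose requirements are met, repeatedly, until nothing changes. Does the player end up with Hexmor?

No

Hexmor would need Qiltor, Rhopyr, and Wynlio (B5), but Rhopyr is never earned.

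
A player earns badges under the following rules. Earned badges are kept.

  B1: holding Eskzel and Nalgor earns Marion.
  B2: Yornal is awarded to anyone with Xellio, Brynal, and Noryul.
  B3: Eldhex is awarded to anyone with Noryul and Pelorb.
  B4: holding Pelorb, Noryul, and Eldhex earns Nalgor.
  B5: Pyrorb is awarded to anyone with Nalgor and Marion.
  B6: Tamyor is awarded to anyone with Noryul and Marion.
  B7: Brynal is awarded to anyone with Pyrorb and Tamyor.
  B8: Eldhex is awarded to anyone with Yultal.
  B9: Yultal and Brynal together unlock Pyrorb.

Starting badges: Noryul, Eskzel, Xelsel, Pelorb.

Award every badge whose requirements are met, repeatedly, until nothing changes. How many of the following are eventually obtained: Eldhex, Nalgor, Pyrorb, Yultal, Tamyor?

With Noryul and Pelorb, Eldhex is earned (B3).
With Pelorb, Noryul, and Eldhex, Nalgor is earned (B4).
With Eskzel and Nalgor, Marion is earned (B1).
With Nalgor and Marion, Pyrorb is earned (B5).
With Noryul and Marion, Tamyor is earned (B6).
Eldhex: reached.
Nalgor: reached.
Pyrorb: reached.
No rule produces Yultal, and it is not given.
Tamyor: reached.
Reached: Eldhex, Nalgor, Pyrorb, and Tamyor — 4 of the 5.

4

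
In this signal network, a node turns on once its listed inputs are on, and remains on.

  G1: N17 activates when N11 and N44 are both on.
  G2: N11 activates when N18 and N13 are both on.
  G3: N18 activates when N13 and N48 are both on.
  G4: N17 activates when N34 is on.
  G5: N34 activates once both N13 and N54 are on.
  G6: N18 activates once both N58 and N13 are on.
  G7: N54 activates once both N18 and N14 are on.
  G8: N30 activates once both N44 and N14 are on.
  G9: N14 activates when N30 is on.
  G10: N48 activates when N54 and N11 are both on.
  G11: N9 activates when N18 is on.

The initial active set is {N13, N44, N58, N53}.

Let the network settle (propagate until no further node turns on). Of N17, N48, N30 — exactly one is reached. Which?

G6: N58 and N13 on → N18 on.
G2: N18 and N13 on → N11 on.
N11 and N44 are on, so N17 activates (G1).
N30 would need N44 and N14 (G8), but N14 never turns on. N48 would need N54 and N11 (G10), but N54 never turns on.

N17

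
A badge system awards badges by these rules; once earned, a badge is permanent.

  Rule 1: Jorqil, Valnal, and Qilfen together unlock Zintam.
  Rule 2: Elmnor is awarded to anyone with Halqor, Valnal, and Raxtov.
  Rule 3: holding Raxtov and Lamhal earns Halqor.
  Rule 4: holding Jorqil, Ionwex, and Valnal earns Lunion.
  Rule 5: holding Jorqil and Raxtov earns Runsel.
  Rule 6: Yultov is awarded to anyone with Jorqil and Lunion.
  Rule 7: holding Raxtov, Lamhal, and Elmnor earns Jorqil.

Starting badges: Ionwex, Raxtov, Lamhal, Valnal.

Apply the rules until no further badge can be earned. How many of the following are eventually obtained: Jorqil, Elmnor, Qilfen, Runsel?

3

With Raxtov and Lamhal, Halqor is earned (Rule 3).
With Halqor, Valnal, and Raxtov, Elmnor is earned (Rule 2).
With Raxtov, Lamhal, and Elmnor, Jorqil is earned (Rule 7).
With Jorqil and Raxtov, Runsel is earned (Rule 5).
Jorqil: reached.
Elmnor: reached.
No rule produces Qilfen, and it is not given.
Runsel: reached.
Reached: Jorqil, Elmnor, and Runsel — 3 of the 4.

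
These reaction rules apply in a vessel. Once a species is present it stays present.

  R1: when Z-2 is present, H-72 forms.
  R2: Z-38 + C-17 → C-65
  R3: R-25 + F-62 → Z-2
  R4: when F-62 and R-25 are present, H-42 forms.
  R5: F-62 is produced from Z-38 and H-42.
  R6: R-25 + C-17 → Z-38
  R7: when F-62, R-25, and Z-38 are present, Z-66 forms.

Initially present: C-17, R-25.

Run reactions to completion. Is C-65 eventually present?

R-25 and C-17 present → Z-38 forms (R6).
Z-38 and C-17 present → C-65 forms (R2).

Yes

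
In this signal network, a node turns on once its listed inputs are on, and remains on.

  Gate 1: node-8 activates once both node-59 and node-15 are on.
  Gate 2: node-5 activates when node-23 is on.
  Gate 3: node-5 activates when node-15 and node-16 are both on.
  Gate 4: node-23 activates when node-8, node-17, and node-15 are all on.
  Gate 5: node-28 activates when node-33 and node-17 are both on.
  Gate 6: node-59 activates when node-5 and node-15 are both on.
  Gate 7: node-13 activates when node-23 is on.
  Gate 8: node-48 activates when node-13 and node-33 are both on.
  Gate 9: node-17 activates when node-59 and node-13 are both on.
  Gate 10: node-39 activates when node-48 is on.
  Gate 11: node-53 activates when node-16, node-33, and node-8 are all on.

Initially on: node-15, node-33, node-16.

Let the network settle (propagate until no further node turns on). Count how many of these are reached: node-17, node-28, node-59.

1

Gate 3: node-15 and node-16 on → node-5 on.
node-5 and node-15 are on, so node-59 activates (Gate 6).
node-17 would need node-59 and node-13 (Gate 9), but node-13 never turns on.
node-28 would need node-33 and node-17 (Gate 5), but node-17 never turns on.
node-59: reached.
Reached: node-59 — 1 of the 3.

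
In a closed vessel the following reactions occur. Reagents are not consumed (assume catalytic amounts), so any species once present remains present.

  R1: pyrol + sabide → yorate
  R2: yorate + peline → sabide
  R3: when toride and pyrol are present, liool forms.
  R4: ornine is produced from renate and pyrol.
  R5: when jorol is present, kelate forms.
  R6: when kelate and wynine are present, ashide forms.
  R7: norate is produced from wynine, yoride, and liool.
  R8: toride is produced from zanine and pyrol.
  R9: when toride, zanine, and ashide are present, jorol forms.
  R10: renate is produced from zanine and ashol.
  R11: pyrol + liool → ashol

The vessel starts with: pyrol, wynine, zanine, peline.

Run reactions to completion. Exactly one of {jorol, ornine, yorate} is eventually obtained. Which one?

zanine and pyrol present → toride forms (R8).
toride and pyrol present → liool forms (R3).
pyrol and liool present → ashol forms (R11).
zanine and ashol present → renate forms (R10).
renate and pyrol present → ornine forms (R4).
jorol would need toride, zanine, and ashide (R9), but ashide never forms. yorate would need pyrol and sabide (R1), but sabide never forms.

ornine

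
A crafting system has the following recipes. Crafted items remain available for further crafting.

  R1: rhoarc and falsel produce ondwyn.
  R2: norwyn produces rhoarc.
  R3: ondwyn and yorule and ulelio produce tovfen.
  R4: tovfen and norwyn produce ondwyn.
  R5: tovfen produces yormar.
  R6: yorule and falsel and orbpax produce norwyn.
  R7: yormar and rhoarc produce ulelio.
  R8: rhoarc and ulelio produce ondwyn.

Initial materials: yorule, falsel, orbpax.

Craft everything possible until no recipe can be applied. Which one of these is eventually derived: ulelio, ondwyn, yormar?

yorule and falsel and orbpax → norwyn (R6).
norwyn → rhoarc (R2).
Using R1, rhoarc and falsel make ondwyn.
ulelio would need yormar and rhoarc (R7), but yormar is never obtained. yormar would need tovfen (R5), but tovfen is never obtained.

ondwyn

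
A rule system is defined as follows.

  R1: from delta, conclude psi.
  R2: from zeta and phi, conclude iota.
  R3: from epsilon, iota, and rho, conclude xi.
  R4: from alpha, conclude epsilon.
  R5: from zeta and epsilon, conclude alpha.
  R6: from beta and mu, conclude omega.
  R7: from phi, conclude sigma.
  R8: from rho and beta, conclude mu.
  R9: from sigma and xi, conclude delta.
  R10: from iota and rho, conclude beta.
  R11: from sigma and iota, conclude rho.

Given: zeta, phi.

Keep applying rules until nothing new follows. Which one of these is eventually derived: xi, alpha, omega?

omega

From zeta and phi, R2 gives iota.
From phi, R7 gives sigma.
sigma and iota hold, so rho follows (R11).
From iota and rho, R10 gives beta.
rho and beta hold, so mu follows (R8).
beta and mu hold, so omega follows (R6).
xi would need epsilon, iota, and rho (R3), but epsilon is never established. alpha would need zeta and epsilon (R5), but epsilon is never established.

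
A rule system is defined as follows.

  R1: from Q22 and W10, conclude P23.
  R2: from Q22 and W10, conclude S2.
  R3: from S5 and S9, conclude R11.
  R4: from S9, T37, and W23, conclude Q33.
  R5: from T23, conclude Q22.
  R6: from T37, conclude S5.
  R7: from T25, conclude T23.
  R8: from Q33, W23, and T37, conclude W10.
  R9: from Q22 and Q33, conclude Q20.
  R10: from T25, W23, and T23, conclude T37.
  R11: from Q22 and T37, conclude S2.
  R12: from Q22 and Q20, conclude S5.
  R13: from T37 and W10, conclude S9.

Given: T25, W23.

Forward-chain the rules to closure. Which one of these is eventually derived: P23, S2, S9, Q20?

From T25, R7 gives T23.
T25, W23, and T23 hold, so T37 follows (R10).
From T23, R5 gives Q22.
Q22 and T37 hold, so S2 follows (R11).
Q20 would need Q22 and Q33 (R9), but Q33 is never established. S9 would need T37 and W10 (R13), but W10 is never established. P23 would need Q22 and W10 (R1), but W10 is never established.

S2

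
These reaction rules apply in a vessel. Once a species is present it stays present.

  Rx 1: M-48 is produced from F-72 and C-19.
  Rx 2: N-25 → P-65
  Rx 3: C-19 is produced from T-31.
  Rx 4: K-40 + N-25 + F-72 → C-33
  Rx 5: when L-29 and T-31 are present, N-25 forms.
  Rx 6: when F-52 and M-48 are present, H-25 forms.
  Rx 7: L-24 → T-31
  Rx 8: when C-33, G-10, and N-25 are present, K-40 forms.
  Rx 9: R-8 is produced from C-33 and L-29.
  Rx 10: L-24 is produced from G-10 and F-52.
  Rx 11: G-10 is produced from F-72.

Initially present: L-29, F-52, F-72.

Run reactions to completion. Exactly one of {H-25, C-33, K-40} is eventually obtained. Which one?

F-72 present → G-10 forms (Rx 11).
G-10 and F-52 present → L-24 forms (Rx 10).
L-24 present → T-31 forms (Rx 7).
T-31 present → C-19 forms (Rx 3).
F-72 and C-19 present → M-48 forms (Rx 1).
F-52 and M-48 present → H-25 forms (Rx 6).
C-33 would need K-40, N-25, and F-72 (Rx 4), but K-40 never forms. K-40 would need C-33, G-10, and N-25 (Rx 8), but C-33 never forms.

H-25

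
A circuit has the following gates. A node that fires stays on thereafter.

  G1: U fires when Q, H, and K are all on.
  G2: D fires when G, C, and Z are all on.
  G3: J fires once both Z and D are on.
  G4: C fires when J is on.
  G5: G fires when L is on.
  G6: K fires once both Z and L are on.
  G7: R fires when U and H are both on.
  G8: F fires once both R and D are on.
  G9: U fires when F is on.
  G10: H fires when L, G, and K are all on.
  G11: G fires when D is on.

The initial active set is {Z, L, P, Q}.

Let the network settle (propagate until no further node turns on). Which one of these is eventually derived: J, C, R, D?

G5: L on → G on.
Z and L are on, so K fires (G6).
G10: L, G, and K on → H on.
G1: Q, H, and K on → U on.
U and H are on, so R fires (G7).
D would need G, C, and Z (G2), but C never turns on. C would need J (G4), but J never turns on. J would need Z and D (G3), but D never turns on.

R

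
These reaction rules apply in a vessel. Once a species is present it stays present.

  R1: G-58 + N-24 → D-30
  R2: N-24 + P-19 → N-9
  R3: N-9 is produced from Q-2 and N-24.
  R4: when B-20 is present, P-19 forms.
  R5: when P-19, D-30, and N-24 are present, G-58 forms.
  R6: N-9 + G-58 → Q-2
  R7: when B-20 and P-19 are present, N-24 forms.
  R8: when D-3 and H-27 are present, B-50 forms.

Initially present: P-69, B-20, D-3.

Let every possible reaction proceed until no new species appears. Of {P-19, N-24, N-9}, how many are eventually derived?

3

B-20 present → P-19 forms (R4).
B-20 and P-19 present → N-24 forms (R7).
N-24 and P-19 present → N-9 forms (R2).
P-19: reached.
N-24: reached.
N-9: reached.
All 3 are reached.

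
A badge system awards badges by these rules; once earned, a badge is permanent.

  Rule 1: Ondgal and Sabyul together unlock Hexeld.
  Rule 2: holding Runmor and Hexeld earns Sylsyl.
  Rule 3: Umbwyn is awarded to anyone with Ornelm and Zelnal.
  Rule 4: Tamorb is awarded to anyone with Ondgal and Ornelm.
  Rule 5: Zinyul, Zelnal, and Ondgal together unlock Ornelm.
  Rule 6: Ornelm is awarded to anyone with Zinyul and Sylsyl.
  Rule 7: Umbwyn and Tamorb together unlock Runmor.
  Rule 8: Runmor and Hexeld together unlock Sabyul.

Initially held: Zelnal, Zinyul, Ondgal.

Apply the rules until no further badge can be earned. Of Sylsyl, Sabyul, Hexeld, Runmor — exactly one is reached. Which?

With Zinyul, Zelnal, and Ondgal, Ornelm is earned (Rule 5).
With Ondgal and Ornelm, Tamorb is earned (Rule 4).
With Ornelm and Zelnal, Umbwyn is earned (Rule 3).
With Umbwyn and Tamorb, Runmor is earned (Rule 7).
Hexeld would need Ondgal and Sabyul (Rule 1), but Sabyul is never earned. Sabyul would need Runmor and Hexeld (Rule 8), but Hexeld is never earned. Sylsyl would need Runmor and Hexeld (Rule 2), but Hexeld is never earned.

Runmor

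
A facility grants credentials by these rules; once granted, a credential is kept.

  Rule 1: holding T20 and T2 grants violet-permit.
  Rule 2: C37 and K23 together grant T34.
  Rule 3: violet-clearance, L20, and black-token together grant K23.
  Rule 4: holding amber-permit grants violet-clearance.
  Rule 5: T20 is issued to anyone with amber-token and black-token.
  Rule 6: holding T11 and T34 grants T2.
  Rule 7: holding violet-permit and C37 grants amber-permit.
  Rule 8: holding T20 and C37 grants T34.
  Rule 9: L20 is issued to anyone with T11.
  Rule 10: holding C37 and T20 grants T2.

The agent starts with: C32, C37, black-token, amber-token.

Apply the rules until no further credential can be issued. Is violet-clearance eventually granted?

Yes

Holding amber-token and black-token grants T20 (Rule 5).
Holding C37 and T20 grants T2 (Rule 10).
Holding T20 and T2 grants violet-permit (Rule 1).
Holding violet-permit and C37 grants amber-permit (Rule 7).
Holding amber-permit grants violet-clearance (Rule 4).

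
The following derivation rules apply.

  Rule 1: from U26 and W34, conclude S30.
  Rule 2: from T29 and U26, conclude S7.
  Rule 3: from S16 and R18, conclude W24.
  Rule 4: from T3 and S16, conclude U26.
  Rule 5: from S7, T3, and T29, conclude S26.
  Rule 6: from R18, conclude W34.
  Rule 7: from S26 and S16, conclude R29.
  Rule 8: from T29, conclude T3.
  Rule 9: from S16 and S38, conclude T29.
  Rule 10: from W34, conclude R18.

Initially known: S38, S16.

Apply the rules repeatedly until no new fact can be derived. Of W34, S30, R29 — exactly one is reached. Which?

R29

S16 and S38 hold, so T29 follows (Rule 9).
From T29, Rule 8 gives T3.
From T3 and S16, Rule 4 gives U26.
From T29 and U26, Rule 2 gives S7.
From S7, T3, and T29, Rule 5 gives S26.
From S26 and S16, Rule 7 gives R29.
W34 would need R18 (Rule 6), but R18 is never established. S30 would need U26 and W34 (Rule 1), but W34 is never established.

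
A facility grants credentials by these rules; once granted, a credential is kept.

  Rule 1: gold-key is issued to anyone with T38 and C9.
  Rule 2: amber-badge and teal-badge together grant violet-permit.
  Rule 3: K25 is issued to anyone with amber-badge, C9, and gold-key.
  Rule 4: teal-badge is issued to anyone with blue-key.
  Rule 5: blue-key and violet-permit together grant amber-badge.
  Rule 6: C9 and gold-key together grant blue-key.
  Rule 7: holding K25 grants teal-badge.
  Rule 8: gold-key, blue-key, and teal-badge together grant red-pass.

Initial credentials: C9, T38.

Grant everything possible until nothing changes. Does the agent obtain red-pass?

Holding T38 and C9 grants gold-key (Rule 1).
Holding C9 and gold-key grants blue-key (Rule 6).
Holding blue-key grants teal-badge (Rule 4).
Holding gold-key, blue-key, and teal-badge grants red-pass (Rule 8).

Yes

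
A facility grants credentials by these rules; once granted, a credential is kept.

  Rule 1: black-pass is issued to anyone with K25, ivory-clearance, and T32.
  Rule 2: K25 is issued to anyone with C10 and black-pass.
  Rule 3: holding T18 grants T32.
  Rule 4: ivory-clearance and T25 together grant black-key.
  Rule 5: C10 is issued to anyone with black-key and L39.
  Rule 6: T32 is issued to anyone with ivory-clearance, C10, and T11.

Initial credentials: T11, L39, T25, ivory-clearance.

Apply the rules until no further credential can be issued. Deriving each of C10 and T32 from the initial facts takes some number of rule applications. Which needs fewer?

C10: Holding ivory-clearance and T25 grants black-key (Rule 4). Holding black-key and L39 grants C10 (Rule 5). [2 rule applications]
T32: Holding ivory-clearance and T25 grants black-key (Rule 4). Holding black-key and L39 grants C10 (Rule 5). Holding ivory-clearance, C10, and T11 grants T32 (Rule 6). [3 rule applications]
C10 needs fewer.

C10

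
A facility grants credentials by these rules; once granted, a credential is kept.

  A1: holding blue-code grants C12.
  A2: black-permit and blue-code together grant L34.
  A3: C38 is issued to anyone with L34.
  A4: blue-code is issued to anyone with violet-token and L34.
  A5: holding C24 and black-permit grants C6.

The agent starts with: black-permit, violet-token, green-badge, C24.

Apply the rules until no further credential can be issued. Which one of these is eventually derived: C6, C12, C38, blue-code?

C6

Holding C24 and black-permit grants C6 (A5).
C12 would need blue-code (A1), but blue-code is never granted. blue-code would need violet-token and L34 (A4), but L34 is never granted. C38 would need L34 (A3), but L34 is never granted.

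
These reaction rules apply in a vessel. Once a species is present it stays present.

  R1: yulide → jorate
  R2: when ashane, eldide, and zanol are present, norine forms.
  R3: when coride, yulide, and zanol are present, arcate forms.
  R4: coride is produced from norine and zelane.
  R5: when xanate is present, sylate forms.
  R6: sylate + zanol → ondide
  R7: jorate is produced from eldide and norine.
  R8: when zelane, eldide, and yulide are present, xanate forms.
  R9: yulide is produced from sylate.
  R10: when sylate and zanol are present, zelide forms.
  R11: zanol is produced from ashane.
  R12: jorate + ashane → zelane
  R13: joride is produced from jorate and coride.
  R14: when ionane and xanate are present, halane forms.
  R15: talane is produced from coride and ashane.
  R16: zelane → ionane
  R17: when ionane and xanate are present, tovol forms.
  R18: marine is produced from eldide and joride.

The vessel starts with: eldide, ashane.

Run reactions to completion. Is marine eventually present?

ashane present → zanol forms (R11).
ashane, eldide, and zanol present → norine forms (R2).
eldide and norine present → jorate forms (R7).
jorate and ashane present → zelane forms (R12).
norine and zelane present → coride forms (R4).
jorate and coride present → joride forms (R13).
eldide and joride present → marine forms (R18).

Yes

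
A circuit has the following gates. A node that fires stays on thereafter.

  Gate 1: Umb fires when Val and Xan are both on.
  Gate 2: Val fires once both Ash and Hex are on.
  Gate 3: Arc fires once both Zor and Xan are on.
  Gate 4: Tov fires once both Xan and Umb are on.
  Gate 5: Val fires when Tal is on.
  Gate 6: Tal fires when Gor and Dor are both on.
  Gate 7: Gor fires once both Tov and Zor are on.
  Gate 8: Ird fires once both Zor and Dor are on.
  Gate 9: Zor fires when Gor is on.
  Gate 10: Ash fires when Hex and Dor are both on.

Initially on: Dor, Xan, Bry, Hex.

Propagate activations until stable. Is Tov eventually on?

Yes

Hex and Dor are on, so Ash fires (Gate 10).
Ash and Hex are on, so Val fires (Gate 2).
Gate 1: Val and Xan on → Umb on.
Xan and Umb are on, so Tov fires (Gate 4).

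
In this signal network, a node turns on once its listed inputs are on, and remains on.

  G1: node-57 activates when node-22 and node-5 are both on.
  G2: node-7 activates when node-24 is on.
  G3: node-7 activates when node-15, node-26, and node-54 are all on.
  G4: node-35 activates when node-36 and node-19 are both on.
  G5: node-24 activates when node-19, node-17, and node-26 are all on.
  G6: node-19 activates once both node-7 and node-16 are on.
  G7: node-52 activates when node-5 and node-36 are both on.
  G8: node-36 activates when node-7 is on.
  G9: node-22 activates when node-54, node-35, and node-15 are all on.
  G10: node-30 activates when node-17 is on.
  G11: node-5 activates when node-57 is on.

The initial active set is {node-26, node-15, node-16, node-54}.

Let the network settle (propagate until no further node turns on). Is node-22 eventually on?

node-15, node-26, and node-54 are on, so node-7 activates (G3).
node-7 and node-16 are on, so node-19 activates (G6).
node-7 is on, so node-36 activates (G8).
node-36 and node-19 are on, so node-35 activates (G4).
node-54, node-35, and node-15 are on, so node-22 activates (G9).

Yes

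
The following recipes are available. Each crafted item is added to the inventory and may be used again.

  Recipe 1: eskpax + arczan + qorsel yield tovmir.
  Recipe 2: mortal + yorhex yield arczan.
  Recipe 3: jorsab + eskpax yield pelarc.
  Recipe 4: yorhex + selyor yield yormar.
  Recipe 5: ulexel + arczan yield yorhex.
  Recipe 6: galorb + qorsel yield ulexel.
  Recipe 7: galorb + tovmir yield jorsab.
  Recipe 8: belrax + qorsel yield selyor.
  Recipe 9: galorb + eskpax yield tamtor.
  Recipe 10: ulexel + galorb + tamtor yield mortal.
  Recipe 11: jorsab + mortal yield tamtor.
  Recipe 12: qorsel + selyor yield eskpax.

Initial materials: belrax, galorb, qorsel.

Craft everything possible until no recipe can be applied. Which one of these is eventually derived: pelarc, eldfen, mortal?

mortal

Using Recipe 6, galorb and qorsel make ulexel.
belrax + qorsel → selyor (Recipe 8).
qorsel + selyor → eskpax (Recipe 12).
galorb + eskpax → tamtor (Recipe 9).
Using Recipe 10, ulexel, galorb, and tamtor make mortal.
No rule produces eldfen, and it is not given. pelarc would need jorsab and eskpax (Recipe 3), but jorsab is never obtained.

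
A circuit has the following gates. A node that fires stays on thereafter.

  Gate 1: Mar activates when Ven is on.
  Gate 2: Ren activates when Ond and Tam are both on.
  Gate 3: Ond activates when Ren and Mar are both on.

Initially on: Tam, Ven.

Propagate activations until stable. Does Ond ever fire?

No

Ond would need Ren and Mar (Gate 3), but Ren never turns on.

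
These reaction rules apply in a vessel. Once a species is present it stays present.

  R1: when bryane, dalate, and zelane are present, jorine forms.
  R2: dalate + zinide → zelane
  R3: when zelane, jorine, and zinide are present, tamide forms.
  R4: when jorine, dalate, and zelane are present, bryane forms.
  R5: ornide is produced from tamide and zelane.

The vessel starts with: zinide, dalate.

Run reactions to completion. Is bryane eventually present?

bryane would need jorine, dalate, and zelane (R4), but jorine never forms.

No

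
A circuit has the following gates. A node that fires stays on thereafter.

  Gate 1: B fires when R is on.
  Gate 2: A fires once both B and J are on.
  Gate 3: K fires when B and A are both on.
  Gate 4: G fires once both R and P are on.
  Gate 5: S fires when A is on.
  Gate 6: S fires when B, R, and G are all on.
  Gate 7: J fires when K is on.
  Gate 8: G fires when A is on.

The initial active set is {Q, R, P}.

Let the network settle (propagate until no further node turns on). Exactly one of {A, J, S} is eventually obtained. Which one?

Gate 4: R and P on → G on.
Gate 1: R on → B on.
Gate 6: B, R, and G on → S on.
J would need K (Gate 7), but K never turns on. A would need B and J (Gate 2), but J never turns on.

S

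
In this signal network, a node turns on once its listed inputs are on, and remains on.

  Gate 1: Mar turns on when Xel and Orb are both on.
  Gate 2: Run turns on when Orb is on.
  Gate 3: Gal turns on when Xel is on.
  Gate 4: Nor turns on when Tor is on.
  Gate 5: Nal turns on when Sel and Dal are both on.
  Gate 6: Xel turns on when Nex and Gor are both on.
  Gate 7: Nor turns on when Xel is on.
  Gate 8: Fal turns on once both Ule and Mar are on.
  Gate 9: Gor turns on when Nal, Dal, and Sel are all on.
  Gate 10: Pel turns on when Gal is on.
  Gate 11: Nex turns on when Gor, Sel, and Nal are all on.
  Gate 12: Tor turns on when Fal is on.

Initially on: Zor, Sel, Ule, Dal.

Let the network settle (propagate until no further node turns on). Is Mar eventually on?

No

Mar would need Xel and Orb (Gate 1), but Orb never turns on.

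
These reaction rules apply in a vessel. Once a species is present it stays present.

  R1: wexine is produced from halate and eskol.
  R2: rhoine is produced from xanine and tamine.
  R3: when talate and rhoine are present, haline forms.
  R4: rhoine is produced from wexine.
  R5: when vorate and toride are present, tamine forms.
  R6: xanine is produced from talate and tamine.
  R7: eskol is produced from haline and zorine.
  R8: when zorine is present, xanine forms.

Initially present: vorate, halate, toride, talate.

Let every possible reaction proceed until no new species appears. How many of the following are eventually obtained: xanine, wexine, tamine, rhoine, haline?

vorate and toride present → tamine forms (R5).
talate and tamine present → xanine forms (R6).
xanine and tamine present → rhoine forms (R2).
talate and rhoine present → haline forms (R3).
xanine: reached.
wexine would need halate and eskol (R1), but eskol never forms.
tamine: reached.
rhoine: reached.
haline: reached.
Reached: xanine, tamine, rhoine, and haline — 4 of the 5.

4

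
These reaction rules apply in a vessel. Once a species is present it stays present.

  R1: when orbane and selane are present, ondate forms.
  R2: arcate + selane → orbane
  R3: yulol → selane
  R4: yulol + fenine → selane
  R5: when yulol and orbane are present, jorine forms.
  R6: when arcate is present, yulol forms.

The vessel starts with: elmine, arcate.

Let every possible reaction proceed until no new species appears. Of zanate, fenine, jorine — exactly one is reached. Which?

jorine

arcate present → yulol forms (R6).
yulol present → selane forms (R3).
arcate and selane present → orbane forms (R2).
yulol and orbane present → jorine forms (R5).
No rule produces fenine, and it is not given. No rule produces zanate, and it is not given.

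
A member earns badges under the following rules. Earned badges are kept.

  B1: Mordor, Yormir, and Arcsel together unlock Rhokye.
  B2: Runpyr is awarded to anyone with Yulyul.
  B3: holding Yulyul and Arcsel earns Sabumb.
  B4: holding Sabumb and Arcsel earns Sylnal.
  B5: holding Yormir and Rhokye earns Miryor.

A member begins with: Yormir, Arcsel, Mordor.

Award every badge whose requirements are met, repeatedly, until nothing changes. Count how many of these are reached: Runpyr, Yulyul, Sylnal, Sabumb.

0

Runpyr would need Yulyul (B2), but Yulyul is never earned.
No rule produces Yulyul, and it is not given.
Sylnal would need Sabumb and Arcsel (B4), but Sabumb is never earned.
Sabumb would need Yulyul and Arcsel (B3), but Yulyul is never earned.
None of the 4 are reached.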